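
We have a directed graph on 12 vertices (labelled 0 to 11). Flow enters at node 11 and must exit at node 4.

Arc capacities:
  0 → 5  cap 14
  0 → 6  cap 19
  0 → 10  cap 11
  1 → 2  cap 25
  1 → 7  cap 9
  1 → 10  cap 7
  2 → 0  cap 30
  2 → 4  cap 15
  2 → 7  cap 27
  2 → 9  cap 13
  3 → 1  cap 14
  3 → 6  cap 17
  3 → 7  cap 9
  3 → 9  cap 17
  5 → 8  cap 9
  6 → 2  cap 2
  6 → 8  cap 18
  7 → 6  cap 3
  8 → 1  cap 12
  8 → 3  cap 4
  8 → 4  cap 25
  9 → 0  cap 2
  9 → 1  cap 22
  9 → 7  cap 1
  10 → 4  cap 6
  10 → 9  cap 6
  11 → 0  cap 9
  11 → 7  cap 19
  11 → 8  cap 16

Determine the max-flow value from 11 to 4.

augment #1: 11→8→4 bottleneck 16, total now 16
augment #2: 11→0→10→4 bottleneck 6, total now 22
augment #3: 11→0→5→8→4 bottleneck 3, total now 25
augment #4: 11→7→6→2→4 bottleneck 2, total now 27
augment #5: 11→7→6→8→4 bottleneck 1, total now 28

Maximum flow value: 28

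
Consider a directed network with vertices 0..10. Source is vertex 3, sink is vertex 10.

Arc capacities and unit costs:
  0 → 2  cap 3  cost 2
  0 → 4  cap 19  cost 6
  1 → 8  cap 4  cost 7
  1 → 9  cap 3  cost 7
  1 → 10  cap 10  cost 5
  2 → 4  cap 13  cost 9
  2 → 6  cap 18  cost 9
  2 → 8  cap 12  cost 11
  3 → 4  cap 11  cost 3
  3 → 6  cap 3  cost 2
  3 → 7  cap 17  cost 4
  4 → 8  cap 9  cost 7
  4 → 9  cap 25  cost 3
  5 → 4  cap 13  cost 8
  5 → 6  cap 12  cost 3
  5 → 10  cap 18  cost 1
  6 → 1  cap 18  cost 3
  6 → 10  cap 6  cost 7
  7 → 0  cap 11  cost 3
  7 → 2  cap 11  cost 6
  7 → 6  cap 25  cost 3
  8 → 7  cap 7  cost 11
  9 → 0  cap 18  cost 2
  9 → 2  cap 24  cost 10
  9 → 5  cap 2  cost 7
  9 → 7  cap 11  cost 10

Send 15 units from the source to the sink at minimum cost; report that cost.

Minimum cost for 15 units: 202

shortest-cost path #1: 3→6→10 push 3 @ unit cost 9 (adds 27)
shortest-cost path #2: 3→4→9→5→10 push 2 @ unit cost 14 (adds 28)
shortest-cost path #3: 3→7→6→10 push 3 @ unit cost 14 (adds 42)
shortest-cost path #4: 3→7→6→1→10 push 7 @ unit cost 15 (adds 105)
total cost = 202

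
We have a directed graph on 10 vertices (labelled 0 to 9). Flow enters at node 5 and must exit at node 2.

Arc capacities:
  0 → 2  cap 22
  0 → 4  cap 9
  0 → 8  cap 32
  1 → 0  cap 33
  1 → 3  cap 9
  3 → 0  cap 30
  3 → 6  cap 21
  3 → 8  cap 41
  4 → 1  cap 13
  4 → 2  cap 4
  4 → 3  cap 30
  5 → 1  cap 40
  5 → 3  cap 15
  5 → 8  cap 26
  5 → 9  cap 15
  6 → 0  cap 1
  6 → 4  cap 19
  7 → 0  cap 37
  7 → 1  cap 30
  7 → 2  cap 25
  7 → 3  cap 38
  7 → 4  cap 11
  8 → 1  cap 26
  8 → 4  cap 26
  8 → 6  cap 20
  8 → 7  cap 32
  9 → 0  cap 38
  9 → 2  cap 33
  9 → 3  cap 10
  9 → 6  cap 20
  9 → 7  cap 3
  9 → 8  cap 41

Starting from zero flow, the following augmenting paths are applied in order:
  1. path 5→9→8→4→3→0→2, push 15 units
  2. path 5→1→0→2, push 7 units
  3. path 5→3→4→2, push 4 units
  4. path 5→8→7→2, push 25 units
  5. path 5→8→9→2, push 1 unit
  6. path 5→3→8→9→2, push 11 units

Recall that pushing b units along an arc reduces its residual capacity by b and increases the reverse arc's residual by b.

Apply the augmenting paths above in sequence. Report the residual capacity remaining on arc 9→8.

after path 1 (5→9→8→4→3→0→2, push 15): res(9,8)=26
after path 2 (5→1→0→2, push 7): res(9,8)=26
after path 3 (5→3→4→2, push 4): res(9,8)=26
after path 4 (5→8→7→2, push 25): res(9,8)=26
after path 5 (5→8→9→2, push 1): res(9,8)=27
after path 6 (5→3→8→9→2, push 11): res(9,8)=38

Residual capacity of (9,8): 38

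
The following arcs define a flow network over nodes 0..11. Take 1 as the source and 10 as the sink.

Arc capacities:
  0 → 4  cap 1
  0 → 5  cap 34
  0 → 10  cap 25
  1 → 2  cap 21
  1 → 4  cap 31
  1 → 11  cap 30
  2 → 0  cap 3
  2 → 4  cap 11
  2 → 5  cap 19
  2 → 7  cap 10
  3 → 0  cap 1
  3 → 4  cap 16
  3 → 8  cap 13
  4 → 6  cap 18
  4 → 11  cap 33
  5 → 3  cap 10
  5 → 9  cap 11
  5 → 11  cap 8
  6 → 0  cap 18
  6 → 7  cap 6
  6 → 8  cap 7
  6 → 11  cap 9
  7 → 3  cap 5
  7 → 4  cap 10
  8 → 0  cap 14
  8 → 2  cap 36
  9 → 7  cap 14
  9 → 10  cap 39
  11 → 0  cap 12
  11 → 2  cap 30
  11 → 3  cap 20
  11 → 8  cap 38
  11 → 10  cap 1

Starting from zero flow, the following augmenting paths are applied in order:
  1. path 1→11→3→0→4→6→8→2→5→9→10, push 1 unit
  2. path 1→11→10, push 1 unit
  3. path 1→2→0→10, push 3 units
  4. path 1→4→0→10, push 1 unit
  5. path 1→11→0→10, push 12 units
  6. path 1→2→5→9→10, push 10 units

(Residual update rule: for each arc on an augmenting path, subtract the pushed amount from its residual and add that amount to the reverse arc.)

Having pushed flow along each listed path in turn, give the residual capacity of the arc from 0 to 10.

Residual capacity of (0,10): 9

after path 1 (1→11→3→0→4→6→8→2→5→9→10, push 1): res(0,10)=25
after path 2 (1→11→10, push 1): res(0,10)=25
after path 3 (1→2→0→10, push 3): res(0,10)=22
after path 4 (1→4→0→10, push 1): res(0,10)=21
after path 5 (1→11→0→10, push 12): res(0,10)=9
after path 6 (1→2→5→9→10, push 10): res(0,10)=9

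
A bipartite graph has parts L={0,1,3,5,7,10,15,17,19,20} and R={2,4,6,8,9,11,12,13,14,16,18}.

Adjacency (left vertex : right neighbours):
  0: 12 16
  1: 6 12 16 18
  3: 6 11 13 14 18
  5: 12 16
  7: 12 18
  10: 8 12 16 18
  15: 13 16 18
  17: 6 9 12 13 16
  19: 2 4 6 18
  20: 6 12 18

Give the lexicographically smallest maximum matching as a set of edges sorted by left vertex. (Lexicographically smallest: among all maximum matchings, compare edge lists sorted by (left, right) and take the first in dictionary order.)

|M| = 9 (so the lex-smallest maximum matching has 9 edges)
process left vertices in ascending order; for each, take the smallest-labelled available neighbour that still permits 9 edges overall, or leave it unmatched if none does
lex-smallest matching: {0-12, 1-6, 3-11, 5-16, 7-18, 10-8, 15-13, 17-9, 19-2}

Lex-smallest maximum matching: {(0,12), (1,6), (3,11), (5,16), (7,18), (10,8), (15,13), (17,9), (19,2)}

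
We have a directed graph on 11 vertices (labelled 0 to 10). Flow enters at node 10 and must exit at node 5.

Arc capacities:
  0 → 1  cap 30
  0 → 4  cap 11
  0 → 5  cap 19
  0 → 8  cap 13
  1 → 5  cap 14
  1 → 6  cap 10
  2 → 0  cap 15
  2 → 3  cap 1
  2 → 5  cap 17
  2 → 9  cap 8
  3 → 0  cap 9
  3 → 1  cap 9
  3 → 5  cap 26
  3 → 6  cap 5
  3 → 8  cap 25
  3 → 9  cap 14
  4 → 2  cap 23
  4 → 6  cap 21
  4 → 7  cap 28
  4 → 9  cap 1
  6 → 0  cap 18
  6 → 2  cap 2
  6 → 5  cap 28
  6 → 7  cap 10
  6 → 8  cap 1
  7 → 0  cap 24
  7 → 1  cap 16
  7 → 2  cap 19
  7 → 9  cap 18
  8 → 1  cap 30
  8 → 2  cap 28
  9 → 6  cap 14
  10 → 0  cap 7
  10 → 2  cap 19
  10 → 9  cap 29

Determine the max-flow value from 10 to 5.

augment #1: 10→0→5 bottleneck 7, total now 7
augment #2: 10→2→5 bottleneck 17, total now 24
augment #3: 10→2→0→5 bottleneck 2, total now 26
augment #4: 10→9→6→5 bottleneck 14, total now 40

Maximum flow value: 40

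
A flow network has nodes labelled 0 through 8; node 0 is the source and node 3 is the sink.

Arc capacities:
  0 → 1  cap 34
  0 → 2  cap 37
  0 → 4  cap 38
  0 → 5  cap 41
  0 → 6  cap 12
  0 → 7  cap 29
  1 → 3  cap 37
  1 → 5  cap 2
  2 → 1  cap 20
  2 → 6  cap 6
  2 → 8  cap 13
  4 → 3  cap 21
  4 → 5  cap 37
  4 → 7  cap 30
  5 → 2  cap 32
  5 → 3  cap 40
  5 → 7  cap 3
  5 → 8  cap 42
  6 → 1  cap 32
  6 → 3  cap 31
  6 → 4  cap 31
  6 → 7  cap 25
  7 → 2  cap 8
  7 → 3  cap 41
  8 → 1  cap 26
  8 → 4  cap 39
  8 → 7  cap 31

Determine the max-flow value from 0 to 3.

Maximum flow value: 157

augment #1: 0→1→3 bottleneck 34, total now 34
augment #2: 0→4→3 bottleneck 21, total now 55
augment #3: 0→5→3 bottleneck 40, total now 95
augment #4: 0→6→3 bottleneck 12, total now 107
augment #5: 0→7→3 bottleneck 29, total now 136
augment #6: 0→2→1→3 bottleneck 3, total now 139
augment #7: 0→2→6→3 bottleneck 6, total now 145
augment #8: 0→4→7→3 bottleneck 12, total now 157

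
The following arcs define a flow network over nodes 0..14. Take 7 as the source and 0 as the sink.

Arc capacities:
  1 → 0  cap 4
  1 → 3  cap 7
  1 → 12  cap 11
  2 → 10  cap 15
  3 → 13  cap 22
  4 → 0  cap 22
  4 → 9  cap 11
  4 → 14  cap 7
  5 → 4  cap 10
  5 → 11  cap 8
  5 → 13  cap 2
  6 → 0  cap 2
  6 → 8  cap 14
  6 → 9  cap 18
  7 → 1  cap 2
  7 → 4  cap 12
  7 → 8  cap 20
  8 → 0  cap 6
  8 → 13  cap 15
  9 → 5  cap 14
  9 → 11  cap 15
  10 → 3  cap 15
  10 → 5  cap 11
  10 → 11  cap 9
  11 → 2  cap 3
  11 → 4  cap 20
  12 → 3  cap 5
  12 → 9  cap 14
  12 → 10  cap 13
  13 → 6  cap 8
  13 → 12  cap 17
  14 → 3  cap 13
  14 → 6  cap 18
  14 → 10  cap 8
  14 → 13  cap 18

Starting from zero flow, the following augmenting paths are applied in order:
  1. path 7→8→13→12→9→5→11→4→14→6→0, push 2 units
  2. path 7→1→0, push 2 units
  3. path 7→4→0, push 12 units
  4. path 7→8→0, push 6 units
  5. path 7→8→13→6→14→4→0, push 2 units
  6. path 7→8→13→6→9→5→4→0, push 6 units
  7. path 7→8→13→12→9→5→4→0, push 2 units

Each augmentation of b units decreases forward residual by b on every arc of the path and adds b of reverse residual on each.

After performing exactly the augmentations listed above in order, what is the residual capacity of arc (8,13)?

Residual capacity of (8,13): 3

after path 1 (7→8→13→12→9→5→11→4→14→6→0, push 2): res(8,13)=13
after path 2 (7→1→0, push 2): res(8,13)=13
after path 3 (7→4→0, push 12): res(8,13)=13
after path 4 (7→8→0, push 6): res(8,13)=13
after path 5 (7→8→13→6→14→4→0, push 2): res(8,13)=11
after path 6 (7→8→13→6→9→5→4→0, push 6): res(8,13)=5
after path 7 (7→8→13→12→9→5→4→0, push 2): res(8,13)=3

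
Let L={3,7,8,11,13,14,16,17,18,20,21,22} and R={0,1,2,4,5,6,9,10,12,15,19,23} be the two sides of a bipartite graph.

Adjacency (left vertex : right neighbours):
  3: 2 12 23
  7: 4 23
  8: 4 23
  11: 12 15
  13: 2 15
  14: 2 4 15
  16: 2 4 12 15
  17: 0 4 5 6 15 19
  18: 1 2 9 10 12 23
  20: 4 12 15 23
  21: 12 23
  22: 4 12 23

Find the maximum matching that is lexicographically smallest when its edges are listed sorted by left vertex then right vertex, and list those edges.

Lex-smallest maximum matching: {(3,2), (7,4), (8,23), (11,12), (13,15), (17,0), (18,1)}

|M| = 7 (so the lex-smallest maximum matching has 7 edges)
process left vertices in ascending order; for each, take the smallest-labelled available neighbour that still permits 7 edges overall, or leave it unmatched if none does
lex-smallest matching: {3-2, 7-4, 8-23, 11-12, 13-15, 17-0, 18-1}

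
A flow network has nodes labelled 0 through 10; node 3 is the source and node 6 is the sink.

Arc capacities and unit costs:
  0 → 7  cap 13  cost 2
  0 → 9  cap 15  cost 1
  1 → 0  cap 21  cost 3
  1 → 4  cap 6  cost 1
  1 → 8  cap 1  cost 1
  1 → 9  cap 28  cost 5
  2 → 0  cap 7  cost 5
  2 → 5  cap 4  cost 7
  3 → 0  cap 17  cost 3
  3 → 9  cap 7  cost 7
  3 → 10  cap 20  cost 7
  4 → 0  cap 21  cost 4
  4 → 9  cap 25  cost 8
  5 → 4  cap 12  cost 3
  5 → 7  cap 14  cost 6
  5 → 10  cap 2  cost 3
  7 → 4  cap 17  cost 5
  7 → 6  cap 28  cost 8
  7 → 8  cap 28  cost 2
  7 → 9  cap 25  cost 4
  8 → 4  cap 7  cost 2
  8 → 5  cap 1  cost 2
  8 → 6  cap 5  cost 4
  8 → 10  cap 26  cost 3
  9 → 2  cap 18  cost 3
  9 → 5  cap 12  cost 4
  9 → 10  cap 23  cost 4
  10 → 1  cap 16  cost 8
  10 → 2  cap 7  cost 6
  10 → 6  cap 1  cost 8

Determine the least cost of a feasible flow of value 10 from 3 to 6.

Minimum cost for 10 units: 120

shortest-cost path #1: 3→0→7→8→6 push 5 @ unit cost 11 (adds 55)
shortest-cost path #2: 3→0→7→6 push 5 @ unit cost 13 (adds 65)
total cost = 120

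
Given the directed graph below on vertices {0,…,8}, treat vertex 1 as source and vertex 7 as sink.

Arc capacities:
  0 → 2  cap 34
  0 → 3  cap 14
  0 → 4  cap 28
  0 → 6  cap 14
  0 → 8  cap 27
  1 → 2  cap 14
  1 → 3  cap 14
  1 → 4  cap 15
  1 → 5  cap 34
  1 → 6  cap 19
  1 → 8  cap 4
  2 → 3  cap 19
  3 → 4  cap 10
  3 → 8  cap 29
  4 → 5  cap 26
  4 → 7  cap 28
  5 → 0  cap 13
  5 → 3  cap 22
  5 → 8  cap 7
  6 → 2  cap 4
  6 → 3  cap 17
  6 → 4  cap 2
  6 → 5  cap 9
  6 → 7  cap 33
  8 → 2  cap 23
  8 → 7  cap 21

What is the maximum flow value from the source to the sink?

augment #1: 1→4→7 bottleneck 15, total now 15
augment #2: 1→6→7 bottleneck 19, total now 34
augment #3: 1→8→7 bottleneck 4, total now 38
augment #4: 1→3→4→7 bottleneck 10, total now 48
augment #5: 1→3→8→7 bottleneck 4, total now 52
augment #6: 1→5→8→7 bottleneck 7, total now 59
augment #7: 1→2→3→8→7 bottleneck 6, total now 65
augment #8: 1→5→0→4→7 bottleneck 3, total now 68
augment #9: 1→5→0→6→7 bottleneck 10, total now 78

Maximum flow value: 78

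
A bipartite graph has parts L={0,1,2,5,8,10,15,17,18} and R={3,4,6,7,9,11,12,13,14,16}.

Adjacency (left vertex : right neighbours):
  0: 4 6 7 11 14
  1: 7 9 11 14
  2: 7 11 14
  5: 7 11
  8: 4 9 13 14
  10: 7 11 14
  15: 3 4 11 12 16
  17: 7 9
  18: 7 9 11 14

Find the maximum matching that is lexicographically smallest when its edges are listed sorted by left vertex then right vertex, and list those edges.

Lex-smallest maximum matching: {(0,4), (1,7), (2,11), (8,13), (10,14), (15,3), (17,9)}

|M| = 7 (so the lex-smallest maximum matching has 7 edges)
process left vertices in ascending order; for each, take the smallest-labelled available neighbour that still permits 7 edges overall, or leave it unmatched if none does
lex-smallest matching: {0-4, 1-7, 2-11, 8-13, 10-14, 15-3, 17-9}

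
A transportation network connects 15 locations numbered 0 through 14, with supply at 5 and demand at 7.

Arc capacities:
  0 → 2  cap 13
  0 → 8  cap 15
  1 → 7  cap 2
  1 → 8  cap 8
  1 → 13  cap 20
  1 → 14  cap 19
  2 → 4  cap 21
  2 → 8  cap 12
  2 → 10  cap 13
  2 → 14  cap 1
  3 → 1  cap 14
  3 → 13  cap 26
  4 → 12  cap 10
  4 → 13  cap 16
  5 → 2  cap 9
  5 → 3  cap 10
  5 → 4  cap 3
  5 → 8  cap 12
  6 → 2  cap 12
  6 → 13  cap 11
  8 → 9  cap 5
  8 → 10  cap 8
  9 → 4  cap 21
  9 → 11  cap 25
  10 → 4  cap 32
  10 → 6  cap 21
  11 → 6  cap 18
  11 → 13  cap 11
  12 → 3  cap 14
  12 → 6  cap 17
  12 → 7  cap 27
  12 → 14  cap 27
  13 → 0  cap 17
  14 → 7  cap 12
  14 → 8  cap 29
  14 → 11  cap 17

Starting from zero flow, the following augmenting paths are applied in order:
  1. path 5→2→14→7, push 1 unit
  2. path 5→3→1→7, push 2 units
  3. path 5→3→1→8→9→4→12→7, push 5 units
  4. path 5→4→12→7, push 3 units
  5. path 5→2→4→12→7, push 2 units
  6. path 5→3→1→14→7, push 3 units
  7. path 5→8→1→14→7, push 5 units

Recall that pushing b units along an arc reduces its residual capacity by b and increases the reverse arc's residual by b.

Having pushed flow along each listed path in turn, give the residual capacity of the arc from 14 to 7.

Residual capacity of (14,7): 3

after path 1 (5→2→14→7, push 1): res(14,7)=11
after path 2 (5→3→1→7, push 2): res(14,7)=11
after path 3 (5→3→1→8→9→4→12→7, push 5): res(14,7)=11
after path 4 (5→4→12→7, push 3): res(14,7)=11
after path 5 (5→2→4→12→7, push 2): res(14,7)=11
after path 6 (5→3→1→14→7, push 3): res(14,7)=8
after path 7 (5→8→1→14→7, push 5): res(14,7)=3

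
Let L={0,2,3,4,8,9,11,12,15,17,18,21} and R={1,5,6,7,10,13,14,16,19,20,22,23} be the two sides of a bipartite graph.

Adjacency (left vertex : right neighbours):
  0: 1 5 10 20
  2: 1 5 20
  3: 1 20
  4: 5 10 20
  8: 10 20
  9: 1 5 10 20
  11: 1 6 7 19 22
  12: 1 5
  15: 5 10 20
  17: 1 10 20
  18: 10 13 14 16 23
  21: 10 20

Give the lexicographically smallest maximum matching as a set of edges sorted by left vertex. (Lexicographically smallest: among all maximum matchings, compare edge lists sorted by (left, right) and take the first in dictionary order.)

Lex-smallest maximum matching: {(0,1), (2,5), (3,20), (4,10), (11,6), (18,13)}

|M| = 6 (so the lex-smallest maximum matching has 6 edges)
process left vertices in ascending order; for each, take the smallest-labelled available neighbour that still permits 6 edges overall, or leave it unmatched if none does
lex-smallest matching: {0-1, 2-5, 3-20, 4-10, 11-6, 18-13}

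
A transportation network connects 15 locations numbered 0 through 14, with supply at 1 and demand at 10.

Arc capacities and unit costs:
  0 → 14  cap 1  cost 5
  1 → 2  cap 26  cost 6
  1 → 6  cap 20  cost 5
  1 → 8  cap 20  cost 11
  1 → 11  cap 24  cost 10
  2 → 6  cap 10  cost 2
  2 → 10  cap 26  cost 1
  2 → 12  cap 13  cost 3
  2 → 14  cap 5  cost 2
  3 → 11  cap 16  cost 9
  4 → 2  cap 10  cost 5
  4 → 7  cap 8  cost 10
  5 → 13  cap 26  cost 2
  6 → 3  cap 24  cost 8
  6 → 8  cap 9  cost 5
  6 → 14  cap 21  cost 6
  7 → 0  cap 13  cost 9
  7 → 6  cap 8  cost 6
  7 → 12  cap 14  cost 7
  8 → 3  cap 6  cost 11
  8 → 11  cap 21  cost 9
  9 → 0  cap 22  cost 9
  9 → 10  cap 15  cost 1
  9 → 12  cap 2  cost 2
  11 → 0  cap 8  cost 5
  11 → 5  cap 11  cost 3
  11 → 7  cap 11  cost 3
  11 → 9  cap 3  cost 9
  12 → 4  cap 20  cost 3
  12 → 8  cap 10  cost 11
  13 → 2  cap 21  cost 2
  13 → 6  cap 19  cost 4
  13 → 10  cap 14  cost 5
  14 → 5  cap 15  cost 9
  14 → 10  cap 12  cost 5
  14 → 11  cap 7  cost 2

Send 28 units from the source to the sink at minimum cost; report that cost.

shortest-cost path #1: 1→2→10 push 26 @ unit cost 7 (adds 182)
shortest-cost path #2: 1→6→14→10 push 2 @ unit cost 16 (adds 32)
total cost = 214

Minimum cost for 28 units: 214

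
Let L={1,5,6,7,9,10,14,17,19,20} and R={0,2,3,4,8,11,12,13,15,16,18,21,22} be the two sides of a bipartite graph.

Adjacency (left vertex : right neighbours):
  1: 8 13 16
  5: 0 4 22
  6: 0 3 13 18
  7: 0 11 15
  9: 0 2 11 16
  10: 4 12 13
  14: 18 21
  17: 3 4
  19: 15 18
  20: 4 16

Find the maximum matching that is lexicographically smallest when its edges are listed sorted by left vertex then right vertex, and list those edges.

Lex-smallest maximum matching: {(1,8), (5,0), (6,3), (7,11), (9,2), (10,12), (14,18), (17,4), (19,15), (20,16)}

|M| = 10 (so the lex-smallest maximum matching has 10 edges)
process left vertices in ascending order; for each, take the smallest-labelled available neighbour that still permits 10 edges overall, or leave it unmatched if none does
lex-smallest matching: {1-8, 5-0, 6-3, 7-11, 9-2, 10-12, 14-18, 17-4, 19-15, 20-16}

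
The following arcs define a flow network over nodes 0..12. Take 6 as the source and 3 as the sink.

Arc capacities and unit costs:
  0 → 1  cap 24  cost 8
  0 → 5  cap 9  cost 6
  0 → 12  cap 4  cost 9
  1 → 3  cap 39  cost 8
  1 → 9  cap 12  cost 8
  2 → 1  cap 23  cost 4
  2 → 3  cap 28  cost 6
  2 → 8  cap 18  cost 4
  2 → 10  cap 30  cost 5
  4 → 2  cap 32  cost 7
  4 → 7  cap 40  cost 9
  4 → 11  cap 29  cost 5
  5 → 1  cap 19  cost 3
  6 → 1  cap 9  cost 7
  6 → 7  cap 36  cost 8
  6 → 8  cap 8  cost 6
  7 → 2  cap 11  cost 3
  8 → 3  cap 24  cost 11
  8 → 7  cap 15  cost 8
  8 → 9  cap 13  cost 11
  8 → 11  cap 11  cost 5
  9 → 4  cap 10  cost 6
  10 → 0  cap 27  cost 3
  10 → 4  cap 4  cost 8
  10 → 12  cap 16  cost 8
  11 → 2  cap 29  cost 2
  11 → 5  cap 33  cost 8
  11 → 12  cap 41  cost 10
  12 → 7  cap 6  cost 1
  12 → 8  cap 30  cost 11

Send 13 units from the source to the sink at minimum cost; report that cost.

Minimum cost for 13 units: 203

shortest-cost path #1: 6→1→3 push 9 @ unit cost 15 (adds 135)
shortest-cost path #2: 6→8→3 push 4 @ unit cost 17 (adds 68)
total cost = 203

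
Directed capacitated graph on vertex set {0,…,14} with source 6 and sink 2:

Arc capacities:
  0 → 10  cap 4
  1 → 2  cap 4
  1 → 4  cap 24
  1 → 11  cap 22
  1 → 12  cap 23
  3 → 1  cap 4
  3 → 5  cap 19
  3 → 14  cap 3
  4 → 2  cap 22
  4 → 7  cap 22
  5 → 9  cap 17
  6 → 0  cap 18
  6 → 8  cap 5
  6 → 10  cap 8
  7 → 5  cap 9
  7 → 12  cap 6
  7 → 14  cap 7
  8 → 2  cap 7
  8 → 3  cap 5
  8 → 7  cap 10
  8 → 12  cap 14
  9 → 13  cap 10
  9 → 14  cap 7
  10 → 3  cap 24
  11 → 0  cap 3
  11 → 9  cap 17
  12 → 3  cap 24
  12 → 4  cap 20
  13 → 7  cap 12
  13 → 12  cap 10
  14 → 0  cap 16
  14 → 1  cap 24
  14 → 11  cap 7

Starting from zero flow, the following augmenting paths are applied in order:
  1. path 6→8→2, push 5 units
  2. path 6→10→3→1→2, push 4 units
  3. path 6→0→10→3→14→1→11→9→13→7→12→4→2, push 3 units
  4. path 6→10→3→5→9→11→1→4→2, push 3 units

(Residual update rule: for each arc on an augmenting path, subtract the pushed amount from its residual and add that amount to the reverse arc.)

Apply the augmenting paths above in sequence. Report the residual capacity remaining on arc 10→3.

Residual capacity of (10,3): 14

after path 1 (6→8→2, push 5): res(10,3)=24
after path 2 (6→10→3→1→2, push 4): res(10,3)=20
after path 3 (6→0→10→3→14→1→11→9→13→7→12→4→2, push 3): res(10,3)=17
after path 4 (6→10→3→5→9→11→1→4→2, push 3): res(10,3)=14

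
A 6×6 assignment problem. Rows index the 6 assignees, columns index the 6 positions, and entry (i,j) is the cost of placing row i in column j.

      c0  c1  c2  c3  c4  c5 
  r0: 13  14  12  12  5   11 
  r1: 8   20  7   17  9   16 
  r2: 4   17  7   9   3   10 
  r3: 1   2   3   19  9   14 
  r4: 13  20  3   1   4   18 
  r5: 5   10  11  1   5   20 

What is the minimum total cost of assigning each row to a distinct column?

optimal assignment: row0→col5 (cost 11), row1→col0 (cost 8), row2→col4 (cost 3), row3→col1 (cost 2), row4→col2 (cost 3), row5→col3 (cost 1)
total = 11 + 8 + 3 + 2 + 3 + 1 = 28

Minimum assignment cost: 28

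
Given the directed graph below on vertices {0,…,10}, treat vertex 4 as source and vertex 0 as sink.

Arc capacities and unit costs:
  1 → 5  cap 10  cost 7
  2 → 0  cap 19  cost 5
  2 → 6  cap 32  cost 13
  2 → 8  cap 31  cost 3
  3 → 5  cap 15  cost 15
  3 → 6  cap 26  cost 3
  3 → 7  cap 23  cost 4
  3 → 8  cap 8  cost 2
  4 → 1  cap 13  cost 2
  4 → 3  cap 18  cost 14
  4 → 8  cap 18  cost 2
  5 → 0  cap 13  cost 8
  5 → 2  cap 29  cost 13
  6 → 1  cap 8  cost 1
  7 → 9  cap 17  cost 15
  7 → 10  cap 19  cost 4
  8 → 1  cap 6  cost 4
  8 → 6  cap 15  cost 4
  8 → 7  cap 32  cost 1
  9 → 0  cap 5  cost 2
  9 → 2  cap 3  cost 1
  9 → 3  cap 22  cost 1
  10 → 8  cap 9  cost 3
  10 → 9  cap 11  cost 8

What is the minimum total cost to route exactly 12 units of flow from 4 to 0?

Minimum cost for 12 units: 204

shortest-cost path #1: 4→1→5→0 push 10 @ unit cost 17 (adds 170)
shortest-cost path #2: 4→8→7→10→9→0 push 2 @ unit cost 17 (adds 34)
total cost = 204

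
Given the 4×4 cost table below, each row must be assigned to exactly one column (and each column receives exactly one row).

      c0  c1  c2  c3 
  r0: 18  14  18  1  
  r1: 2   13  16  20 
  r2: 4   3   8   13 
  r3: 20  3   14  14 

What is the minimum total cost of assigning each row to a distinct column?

Minimum assignment cost: 14

optimal assignment: row0→col3 (cost 1), row1→col0 (cost 2), row2→col2 (cost 8), row3→col1 (cost 3)
total = 1 + 2 + 8 + 3 = 14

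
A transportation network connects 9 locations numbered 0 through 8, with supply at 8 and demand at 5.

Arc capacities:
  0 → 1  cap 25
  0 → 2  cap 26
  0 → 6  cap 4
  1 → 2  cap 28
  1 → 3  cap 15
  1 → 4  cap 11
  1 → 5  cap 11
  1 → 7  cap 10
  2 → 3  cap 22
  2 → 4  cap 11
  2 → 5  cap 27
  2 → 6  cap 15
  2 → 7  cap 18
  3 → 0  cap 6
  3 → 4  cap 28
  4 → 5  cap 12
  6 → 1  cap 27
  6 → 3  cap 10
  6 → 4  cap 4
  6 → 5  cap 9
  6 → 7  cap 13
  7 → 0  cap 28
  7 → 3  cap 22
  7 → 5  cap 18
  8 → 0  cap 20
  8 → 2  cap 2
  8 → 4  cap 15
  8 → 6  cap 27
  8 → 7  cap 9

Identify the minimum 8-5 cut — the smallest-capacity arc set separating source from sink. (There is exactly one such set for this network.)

Min-cut arcs: {(4,5), (8,0), (8,2), (8,6), (8,7)} (total capacity 70)

augment #1: 8→2→5 push 2
augment #2: 8→4→5 push 12
augment #3: 8→6→5 push 9
augment #4: 8→7→5 push 9
augment #5: 8→0→1→5 push 11
augment #6: 8→0→2→5 push 9
augment #7: 8→6→7→5 push 9
augment #8: 8→6→1→2→5 push 9
max flow = 70; residual-reachable set from 8 gives S-side
cut edges (S→T): {(4,5), (8,0), (8,2), (8,6), (8,7)} total cap 70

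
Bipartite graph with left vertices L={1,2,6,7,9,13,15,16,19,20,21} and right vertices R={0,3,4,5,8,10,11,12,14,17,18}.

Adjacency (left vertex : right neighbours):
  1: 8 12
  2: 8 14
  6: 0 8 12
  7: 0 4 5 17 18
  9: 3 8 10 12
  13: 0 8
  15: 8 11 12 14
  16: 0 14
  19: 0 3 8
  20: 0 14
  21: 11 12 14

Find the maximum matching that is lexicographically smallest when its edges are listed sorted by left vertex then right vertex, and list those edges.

Lex-smallest maximum matching: {(1,8), (2,14), (6,0), (7,4), (9,10), (15,11), (19,3), (21,12)}

|M| = 8 (so the lex-smallest maximum matching has 8 edges)
process left vertices in ascending order; for each, take the smallest-labelled available neighbour that still permits 8 edges overall, or leave it unmatched if none does
lex-smallest matching: {1-8, 2-14, 6-0, 7-4, 9-10, 15-11, 19-3, 21-12}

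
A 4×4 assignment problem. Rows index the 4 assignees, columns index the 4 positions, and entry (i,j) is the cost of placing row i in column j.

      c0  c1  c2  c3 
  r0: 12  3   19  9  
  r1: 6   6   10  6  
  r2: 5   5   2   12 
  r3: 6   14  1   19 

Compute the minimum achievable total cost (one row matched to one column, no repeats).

optimal assignment: row0→col1 (cost 3), row1→col3 (cost 6), row2→col0 (cost 5), row3→col2 (cost 1)
total = 3 + 6 + 5 + 1 = 15

Minimum assignment cost: 15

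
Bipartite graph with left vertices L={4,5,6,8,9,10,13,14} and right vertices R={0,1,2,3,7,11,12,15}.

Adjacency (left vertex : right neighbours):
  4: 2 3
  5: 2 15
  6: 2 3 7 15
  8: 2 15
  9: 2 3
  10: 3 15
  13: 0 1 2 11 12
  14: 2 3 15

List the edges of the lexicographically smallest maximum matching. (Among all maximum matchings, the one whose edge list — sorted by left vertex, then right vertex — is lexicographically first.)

Lex-smallest maximum matching: {(4,2), (5,15), (6,7), (9,3), (13,0)}

|M| = 5 (so the lex-smallest maximum matching has 5 edges)
process left vertices in ascending order; for each, take the smallest-labelled available neighbour that still permits 5 edges overall, or leave it unmatched if none does
lex-smallest matching: {4-2, 5-15, 6-7, 9-3, 13-0}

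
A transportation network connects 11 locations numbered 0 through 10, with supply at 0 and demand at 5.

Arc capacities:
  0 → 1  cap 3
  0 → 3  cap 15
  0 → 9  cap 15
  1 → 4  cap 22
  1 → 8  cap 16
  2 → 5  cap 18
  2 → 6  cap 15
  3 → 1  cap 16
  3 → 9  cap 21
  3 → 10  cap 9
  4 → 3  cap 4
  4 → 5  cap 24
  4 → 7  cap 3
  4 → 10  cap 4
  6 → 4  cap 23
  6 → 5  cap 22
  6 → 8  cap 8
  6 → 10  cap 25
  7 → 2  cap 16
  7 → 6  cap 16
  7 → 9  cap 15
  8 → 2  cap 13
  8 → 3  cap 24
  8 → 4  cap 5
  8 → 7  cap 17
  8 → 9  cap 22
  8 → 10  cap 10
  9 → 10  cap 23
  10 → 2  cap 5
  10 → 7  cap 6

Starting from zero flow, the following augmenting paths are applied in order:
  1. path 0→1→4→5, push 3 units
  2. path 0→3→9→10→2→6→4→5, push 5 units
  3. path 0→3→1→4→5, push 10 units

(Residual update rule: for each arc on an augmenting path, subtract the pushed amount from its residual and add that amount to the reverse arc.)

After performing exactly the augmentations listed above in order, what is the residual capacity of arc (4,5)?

after path 1 (0→1→4→5, push 3): res(4,5)=21
after path 2 (0→3→9→10→2→6→4→5, push 5): res(4,5)=16
after path 3 (0→3→1→4→5, push 10): res(4,5)=6

Residual capacity of (4,5): 6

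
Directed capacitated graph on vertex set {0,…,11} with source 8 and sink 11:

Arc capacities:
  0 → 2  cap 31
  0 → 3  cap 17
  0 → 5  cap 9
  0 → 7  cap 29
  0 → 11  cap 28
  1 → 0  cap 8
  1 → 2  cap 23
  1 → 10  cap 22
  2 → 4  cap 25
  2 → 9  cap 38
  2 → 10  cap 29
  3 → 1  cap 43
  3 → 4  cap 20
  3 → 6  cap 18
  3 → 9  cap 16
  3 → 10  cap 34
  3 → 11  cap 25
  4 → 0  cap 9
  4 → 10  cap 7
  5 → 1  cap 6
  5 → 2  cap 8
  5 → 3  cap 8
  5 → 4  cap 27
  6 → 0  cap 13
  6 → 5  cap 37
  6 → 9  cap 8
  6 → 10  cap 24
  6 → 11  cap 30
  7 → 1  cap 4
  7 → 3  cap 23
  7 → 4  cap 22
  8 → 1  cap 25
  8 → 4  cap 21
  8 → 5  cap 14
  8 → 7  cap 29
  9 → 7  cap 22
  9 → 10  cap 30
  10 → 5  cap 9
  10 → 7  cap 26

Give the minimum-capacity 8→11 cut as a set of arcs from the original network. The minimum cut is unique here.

Min-cut arcs: {(1,0), (4,0), (5,3), (7,3)} (total capacity 48)

augment #1: 8→1→0→11 push 8
augment #2: 8→4→0→11 push 9
augment #3: 8→5→3→11 push 8
augment #4: 8→7→3→11 push 17
augment #5: 8→7→3→6→11 push 6
max flow = 48; residual-reachable set from 8 gives S-side
cut edges (S→T): {(1,0), (4,0), (5,3), (7,3)} total cap 48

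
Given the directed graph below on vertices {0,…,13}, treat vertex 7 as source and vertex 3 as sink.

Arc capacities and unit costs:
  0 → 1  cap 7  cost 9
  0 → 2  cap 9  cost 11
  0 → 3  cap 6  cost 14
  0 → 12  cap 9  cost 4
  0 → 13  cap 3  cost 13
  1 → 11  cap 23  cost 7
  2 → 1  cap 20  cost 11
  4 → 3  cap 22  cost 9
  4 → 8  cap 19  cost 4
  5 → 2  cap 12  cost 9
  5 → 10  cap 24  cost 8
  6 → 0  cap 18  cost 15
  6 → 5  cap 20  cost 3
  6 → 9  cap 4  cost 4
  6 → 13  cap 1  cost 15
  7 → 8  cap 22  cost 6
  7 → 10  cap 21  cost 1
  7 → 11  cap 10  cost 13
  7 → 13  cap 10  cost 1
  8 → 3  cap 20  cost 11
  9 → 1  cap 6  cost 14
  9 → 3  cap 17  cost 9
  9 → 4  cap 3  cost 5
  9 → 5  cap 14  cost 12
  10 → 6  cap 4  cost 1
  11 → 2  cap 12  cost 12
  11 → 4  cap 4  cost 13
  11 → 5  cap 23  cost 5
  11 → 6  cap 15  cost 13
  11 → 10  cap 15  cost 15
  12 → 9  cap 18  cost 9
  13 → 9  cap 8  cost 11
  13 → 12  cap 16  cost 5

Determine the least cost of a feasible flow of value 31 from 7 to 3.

shortest-cost path #1: 7→10→6→9→3 push 4 @ unit cost 15 (adds 60)
shortest-cost path #2: 7→8→3 push 20 @ unit cost 17 (adds 340)
shortest-cost path #3: 7→13→9→3 push 7 @ unit cost 21 (adds 147)
total cost = 547

Minimum cost for 31 units: 547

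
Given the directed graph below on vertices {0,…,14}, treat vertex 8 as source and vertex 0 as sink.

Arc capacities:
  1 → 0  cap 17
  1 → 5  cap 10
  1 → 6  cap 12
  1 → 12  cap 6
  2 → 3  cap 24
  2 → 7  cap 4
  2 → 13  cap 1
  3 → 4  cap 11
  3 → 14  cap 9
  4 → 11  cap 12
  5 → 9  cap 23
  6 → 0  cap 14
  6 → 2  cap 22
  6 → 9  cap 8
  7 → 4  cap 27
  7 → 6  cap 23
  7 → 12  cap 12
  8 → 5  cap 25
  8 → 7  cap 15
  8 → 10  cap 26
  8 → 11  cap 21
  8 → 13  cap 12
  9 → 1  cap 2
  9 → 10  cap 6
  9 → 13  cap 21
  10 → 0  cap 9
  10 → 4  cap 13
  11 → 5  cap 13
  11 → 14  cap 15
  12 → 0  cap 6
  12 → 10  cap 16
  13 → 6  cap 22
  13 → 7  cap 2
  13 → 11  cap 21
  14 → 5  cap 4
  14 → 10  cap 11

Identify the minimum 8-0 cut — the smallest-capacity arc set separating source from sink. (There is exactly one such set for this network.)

Min-cut arcs: {(6,0), (9,1), (10,0), (12,0)} (total capacity 31)

augment #1: 8→10→0 push 9
augment #2: 8→7→6→0 push 14
augment #3: 8→7→12→0 push 1
augment #4: 8→5→9→1→0 push 2
augment #5: 8→13→7→12→0 push 2
augment #6: 8→13→6→7→12→0 push 3
max flow = 31; residual-reachable set from 8 gives S-side
cut edges (S→T): {(6,0), (9,1), (10,0), (12,0)} total cap 31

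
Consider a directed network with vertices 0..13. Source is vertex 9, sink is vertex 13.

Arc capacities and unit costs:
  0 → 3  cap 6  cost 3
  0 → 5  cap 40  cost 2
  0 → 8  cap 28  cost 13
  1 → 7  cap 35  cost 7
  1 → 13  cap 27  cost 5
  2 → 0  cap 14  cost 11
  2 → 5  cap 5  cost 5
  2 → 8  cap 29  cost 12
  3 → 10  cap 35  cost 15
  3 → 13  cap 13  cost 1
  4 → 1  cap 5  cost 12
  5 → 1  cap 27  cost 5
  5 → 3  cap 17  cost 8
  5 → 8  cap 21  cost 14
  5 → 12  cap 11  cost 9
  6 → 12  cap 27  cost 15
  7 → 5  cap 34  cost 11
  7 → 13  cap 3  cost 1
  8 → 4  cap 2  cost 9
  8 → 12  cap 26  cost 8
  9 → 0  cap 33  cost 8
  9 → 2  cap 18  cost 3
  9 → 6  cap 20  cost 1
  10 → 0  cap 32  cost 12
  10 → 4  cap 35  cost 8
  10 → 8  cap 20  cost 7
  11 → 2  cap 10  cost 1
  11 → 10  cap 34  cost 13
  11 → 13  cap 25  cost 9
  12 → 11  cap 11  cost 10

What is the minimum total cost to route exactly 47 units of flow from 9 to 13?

shortest-cost path #1: 9→0→3→13 push 6 @ unit cost 12 (adds 72)
shortest-cost path #2: 9→2→5→3→13 push 5 @ unit cost 17 (adds 85)
shortest-cost path #3: 9→0→5→3→13 push 2 @ unit cost 19 (adds 38)
shortest-cost path #4: 9→0→5→1→13 push 25 @ unit cost 20 (adds 500)
shortest-cost path #5: 9→2→0→5→1→13 push 2 @ unit cost 26 (adds 52)
shortest-cost path #6: 9→6→12→11→13 push 7 @ unit cost 35 (adds 245)
total cost = 992

Minimum cost for 47 units: 992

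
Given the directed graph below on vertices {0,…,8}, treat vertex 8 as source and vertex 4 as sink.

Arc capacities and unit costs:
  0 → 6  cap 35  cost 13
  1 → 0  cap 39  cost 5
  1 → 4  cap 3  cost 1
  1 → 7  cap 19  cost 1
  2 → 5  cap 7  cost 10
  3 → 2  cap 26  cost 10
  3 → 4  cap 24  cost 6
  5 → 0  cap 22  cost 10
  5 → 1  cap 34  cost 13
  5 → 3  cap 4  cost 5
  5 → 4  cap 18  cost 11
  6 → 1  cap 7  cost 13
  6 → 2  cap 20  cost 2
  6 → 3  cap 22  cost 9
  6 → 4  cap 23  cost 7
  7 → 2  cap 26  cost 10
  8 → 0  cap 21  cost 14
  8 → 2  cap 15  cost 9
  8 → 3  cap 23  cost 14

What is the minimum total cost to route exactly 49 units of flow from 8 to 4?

Minimum cost for 49 units: 1316

shortest-cost path #1: 8→3→4 push 23 @ unit cost 20 (adds 460)
shortest-cost path #2: 8→2→5→4 push 7 @ unit cost 30 (adds 210)
shortest-cost path #3: 8→0→6→4 push 19 @ unit cost 34 (adds 646)
total cost = 1316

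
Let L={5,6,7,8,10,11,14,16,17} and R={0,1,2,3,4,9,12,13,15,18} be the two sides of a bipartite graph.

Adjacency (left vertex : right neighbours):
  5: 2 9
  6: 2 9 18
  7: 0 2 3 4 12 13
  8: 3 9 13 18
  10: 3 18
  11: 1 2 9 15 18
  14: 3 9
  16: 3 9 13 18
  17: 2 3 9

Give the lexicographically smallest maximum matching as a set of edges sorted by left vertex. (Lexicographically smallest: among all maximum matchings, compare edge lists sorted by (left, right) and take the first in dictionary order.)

Lex-smallest maximum matching: {(5,2), (6,9), (7,0), (8,3), (10,18), (11,1), (16,13)}

|M| = 7 (so the lex-smallest maximum matching has 7 edges)
process left vertices in ascending order; for each, take the smallest-labelled available neighbour that still permits 7 edges overall, or leave it unmatched if none does
lex-smallest matching: {5-2, 6-9, 7-0, 8-3, 10-18, 11-1, 16-13}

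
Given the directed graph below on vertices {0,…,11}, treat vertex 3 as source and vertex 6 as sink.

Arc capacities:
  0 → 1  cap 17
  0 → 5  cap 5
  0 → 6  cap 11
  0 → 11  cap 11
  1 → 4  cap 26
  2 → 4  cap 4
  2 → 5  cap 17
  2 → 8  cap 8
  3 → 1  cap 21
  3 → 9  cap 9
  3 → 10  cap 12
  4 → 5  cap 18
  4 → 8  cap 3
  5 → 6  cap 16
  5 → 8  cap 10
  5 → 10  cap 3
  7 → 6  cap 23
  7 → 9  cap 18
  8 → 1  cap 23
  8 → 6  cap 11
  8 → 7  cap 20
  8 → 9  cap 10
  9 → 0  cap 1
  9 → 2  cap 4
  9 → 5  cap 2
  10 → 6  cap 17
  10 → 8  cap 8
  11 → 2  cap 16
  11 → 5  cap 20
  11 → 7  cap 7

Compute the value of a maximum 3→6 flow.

Maximum flow value: 40

augment #1: 3→10→6 bottleneck 12, total now 12
augment #2: 3→9→0→6 bottleneck 1, total now 13
augment #3: 3→9→5→6 bottleneck 2, total now 15
augment #4: 3→1→4→5→6 bottleneck 14, total now 29
augment #5: 3→1→4→8→6 bottleneck 3, total now 32
augment #6: 3→9→2→8→6 bottleneck 4, total now 36
augment #7: 3→1→4→5→8→6 bottleneck 4, total now 40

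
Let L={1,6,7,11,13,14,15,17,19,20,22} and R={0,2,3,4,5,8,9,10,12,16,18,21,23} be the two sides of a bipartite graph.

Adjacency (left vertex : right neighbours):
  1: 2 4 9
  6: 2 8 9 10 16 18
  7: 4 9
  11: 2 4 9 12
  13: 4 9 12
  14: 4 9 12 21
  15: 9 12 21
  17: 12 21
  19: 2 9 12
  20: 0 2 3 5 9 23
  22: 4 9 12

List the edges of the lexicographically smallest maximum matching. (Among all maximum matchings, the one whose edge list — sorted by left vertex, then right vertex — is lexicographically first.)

|M| = 7 (so the lex-smallest maximum matching has 7 edges)
process left vertices in ascending order; for each, take the smallest-labelled available neighbour that still permits 7 edges overall, or leave it unmatched if none does
lex-smallest matching: {1-2, 6-8, 7-4, 11-9, 13-12, 14-21, 20-0}

Lex-smallest maximum matching: {(1,2), (6,8), (7,4), (11,9), (13,12), (14,21), (20,0)}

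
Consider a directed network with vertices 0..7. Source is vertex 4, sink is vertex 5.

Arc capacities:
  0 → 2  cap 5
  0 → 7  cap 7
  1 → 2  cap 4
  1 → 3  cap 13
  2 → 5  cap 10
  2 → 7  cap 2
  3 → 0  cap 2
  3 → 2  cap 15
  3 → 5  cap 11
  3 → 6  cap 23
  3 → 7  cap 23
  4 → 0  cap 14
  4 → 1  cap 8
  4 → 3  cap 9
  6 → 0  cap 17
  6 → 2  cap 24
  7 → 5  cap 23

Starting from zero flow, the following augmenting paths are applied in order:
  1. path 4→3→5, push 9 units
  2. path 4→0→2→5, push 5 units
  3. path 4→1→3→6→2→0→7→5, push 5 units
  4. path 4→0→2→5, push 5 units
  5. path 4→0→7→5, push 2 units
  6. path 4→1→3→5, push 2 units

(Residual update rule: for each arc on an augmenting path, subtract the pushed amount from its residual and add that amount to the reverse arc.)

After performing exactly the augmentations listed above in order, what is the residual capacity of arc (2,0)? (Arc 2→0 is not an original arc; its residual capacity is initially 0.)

after path 1 (4→3→5, push 9): res(2,0)=0
after path 2 (4→0→2→5, push 5): res(2,0)=5
after path 3 (4→1→3→6→2→0→7→5, push 5): res(2,0)=0
after path 4 (4→0→2→5, push 5): res(2,0)=5
after path 5 (4→0→7→5, push 2): res(2,0)=5
after path 6 (4→1→3→5, push 2): res(2,0)=5

Residual capacity of (2,0): 5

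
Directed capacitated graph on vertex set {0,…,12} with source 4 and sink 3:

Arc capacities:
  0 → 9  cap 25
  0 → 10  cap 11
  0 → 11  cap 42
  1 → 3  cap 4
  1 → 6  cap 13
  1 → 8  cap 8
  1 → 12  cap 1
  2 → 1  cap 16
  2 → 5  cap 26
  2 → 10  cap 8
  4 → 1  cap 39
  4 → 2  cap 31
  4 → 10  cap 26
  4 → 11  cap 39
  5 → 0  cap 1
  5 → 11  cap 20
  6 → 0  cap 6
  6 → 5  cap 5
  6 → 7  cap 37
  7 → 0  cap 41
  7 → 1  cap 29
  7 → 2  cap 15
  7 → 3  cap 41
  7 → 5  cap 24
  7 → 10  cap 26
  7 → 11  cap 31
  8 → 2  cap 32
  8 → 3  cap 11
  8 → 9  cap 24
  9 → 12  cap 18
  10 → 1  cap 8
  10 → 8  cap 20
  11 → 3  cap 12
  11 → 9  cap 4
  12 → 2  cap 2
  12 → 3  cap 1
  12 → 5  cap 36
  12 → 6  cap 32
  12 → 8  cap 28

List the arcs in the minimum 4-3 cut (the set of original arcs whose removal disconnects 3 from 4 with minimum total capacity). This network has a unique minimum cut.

augment #1: 4→1→3 push 4
augment #2: 4→11→3 push 12
augment #3: 4→1→8→3 push 8
augment #4: 4→1→12→3 push 1
augment #5: 4→10→8→3 push 3
augment #6: 4→1→6→7→3 push 13
augment #7: 4→11→9→12→6→7→3 push 4
augment #8: 4→10→8→9→12→6→7→3 push 14
max flow = 59; residual-reachable set from 4 gives S-side
cut edges (S→T): {(1,3), (1,6), (1,12), (8,3), (9,12), (11,3)} total cap 59

Min-cut arcs: {(1,3), (1,6), (1,12), (8,3), (9,12), (11,3)} (total capacity 59)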